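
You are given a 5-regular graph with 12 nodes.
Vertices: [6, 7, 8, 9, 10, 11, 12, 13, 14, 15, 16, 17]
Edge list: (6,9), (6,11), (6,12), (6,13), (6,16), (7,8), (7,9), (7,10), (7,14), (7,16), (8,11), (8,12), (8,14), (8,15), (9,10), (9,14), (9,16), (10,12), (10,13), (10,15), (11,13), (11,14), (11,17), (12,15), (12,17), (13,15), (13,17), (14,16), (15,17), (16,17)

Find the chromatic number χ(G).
χ(G) = 4

Clique number ω(G) = 4 (lower bound: χ ≥ ω).
The clique on [7, 9, 14, 16] has size 4, forcing χ ≥ 4, and the coloring below uses 4 colors, so χ(G) = 4.
A valid 4-coloring: color 1: [6, 7, 15]; color 2: [8, 9, 13]; color 3: [11, 12, 16]; color 4: [10, 14, 17].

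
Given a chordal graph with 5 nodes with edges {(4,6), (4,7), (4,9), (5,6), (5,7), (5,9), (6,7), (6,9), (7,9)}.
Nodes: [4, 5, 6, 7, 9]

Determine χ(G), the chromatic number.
χ(G) = 4

Clique number ω(G) = 4 (lower bound: χ ≥ ω).
The clique on [4, 6, 7, 9] has size 4, forcing χ ≥ 4, and the coloring below uses 4 colors, so χ(G) = 4.
A valid 4-coloring: color 1: [7]; color 2: [6]; color 3: [9]; color 4: [4, 5].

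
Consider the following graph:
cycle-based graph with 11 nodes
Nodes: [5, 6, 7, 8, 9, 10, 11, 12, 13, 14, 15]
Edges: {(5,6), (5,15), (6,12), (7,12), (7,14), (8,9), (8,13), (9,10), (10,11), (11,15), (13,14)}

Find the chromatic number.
χ(G) = 3

Clique number ω(G) = 2 (lower bound: χ ≥ ω).
Odd cycle [13, 14, 7, 12, 6, 5, 15, 11, 10, 9, 8] needs 3 colors (χ ≥ 3).
The coloring below uses 3 colors, so χ(G) = 3.
A valid 3-coloring: color 1: [6, 7, 9, 13, 15]; color 2: [5, 8, 11, 12, 14]; color 3: [10].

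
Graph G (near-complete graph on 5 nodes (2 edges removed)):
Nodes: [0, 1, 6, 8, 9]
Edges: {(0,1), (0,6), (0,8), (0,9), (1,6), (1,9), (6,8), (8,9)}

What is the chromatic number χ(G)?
Clique number ω(G) = 3 (lower bound: χ ≥ ω).
The clique on [0, 8, 9] has size 3, forcing χ ≥ 3, and the coloring below uses 3 colors, so χ(G) = 3.
A valid 3-coloring: color 1: [0]; color 2: [6, 9]; color 3: [1, 8].

χ(G) = 3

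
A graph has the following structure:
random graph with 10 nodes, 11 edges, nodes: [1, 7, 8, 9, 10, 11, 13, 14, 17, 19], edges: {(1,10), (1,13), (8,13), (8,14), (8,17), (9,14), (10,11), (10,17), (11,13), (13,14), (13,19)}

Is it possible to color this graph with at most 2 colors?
The clique on vertices [8, 13, 14] has size 3 > 2, so it alone needs 3 colors.

No, G is not 2-colorable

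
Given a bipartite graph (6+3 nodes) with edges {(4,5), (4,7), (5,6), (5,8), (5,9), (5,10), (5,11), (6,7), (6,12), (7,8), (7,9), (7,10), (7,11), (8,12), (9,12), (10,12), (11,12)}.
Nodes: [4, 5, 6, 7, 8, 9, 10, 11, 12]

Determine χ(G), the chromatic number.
Clique number ω(G) = 2 (lower bound: χ ≥ ω).
The graph is bipartite (no odd cycle), so 2 colors suffice: χ(G) = 2.
A valid 2-coloring: color 1: [5, 7, 12]; color 2: [4, 6, 8, 9, 10, 11].

χ(G) = 2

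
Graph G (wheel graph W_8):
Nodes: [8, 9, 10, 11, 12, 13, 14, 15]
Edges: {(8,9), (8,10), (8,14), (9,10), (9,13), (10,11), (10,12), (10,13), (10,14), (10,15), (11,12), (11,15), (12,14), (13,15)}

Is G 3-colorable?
Odd cycle [14, 8, 9, 13, 15, 11, 12] needs 3 colors (χ ≥ 3).
Vertex 10 is adjacent to every vertex of [8, 9, 11, 12, 13, 14, 15], which already need 3 colors among themselves, so 10 needs a new color (χ ≥ 4).
Hence χ(G) ≥ 4 > 3, so no proper 3-coloring exists.

No, G is not 3-colorable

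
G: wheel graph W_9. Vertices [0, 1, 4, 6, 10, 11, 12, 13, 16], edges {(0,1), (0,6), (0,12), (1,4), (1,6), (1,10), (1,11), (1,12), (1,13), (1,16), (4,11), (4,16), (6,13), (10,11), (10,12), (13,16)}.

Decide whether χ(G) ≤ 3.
A valid 3-coloring: color 1: [1]; color 2: [6, 11, 12, 16]; color 3: [0, 4, 10, 13].
(χ(G) = 3 ≤ 3.)

Yes, G is 3-colorable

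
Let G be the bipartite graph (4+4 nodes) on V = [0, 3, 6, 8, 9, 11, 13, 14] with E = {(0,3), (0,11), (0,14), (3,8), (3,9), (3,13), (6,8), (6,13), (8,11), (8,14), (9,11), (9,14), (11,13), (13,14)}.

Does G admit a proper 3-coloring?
Yes, G is 3-colorable

A valid 3-coloring: color 1: [3, 6, 11, 14]; color 2: [0, 8, 9, 13].
(χ(G) = 2 ≤ 3.)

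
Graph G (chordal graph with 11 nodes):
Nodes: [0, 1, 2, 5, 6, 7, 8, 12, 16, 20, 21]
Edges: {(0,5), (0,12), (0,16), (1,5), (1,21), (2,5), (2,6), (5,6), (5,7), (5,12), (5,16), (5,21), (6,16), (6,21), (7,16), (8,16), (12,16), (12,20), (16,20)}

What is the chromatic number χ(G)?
χ(G) = 4

Clique number ω(G) = 4 (lower bound: χ ≥ ω).
The clique on [0, 5, 12, 16] has size 4, forcing χ ≥ 4, and the coloring below uses 4 colors, so χ(G) = 4.
A valid 4-coloring: color 1: [5, 8, 20]; color 2: [2, 16, 21]; color 3: [1, 6, 7, 12]; color 4: [0].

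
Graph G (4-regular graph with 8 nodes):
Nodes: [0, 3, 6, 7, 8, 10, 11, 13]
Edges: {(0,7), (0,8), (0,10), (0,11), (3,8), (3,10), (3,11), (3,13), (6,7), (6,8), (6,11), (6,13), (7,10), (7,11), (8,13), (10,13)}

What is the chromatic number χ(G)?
Clique number ω(G) = 3 (lower bound: χ ≥ ω).
The clique on [0, 7, 10] has size 3, forcing χ ≥ 3, and the coloring below uses 3 colors, so χ(G) = 3.
A valid 3-coloring: color 1: [0, 3, 6]; color 2: [8, 10, 11]; color 3: [7, 13].

χ(G) = 3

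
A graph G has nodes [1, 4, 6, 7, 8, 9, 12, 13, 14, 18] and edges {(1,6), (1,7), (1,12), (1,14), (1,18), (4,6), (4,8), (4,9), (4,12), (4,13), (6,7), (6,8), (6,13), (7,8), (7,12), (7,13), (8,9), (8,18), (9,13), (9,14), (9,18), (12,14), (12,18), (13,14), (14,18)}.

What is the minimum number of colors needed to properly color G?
χ(G) = 4

Clique number ω(G) = 4 (lower bound: χ ≥ ω).
The clique on [1, 12, 14, 18] has size 4, forcing χ ≥ 4, and the coloring below uses 4 colors, so χ(G) = 4.
A valid 4-coloring: color 1: [6, 9, 12]; color 2: [4, 7, 14]; color 3: [1, 8, 13]; color 4: [18].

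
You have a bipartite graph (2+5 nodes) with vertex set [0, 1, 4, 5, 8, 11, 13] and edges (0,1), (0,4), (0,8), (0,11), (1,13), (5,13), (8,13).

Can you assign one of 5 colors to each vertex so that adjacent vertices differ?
Yes, G is 5-colorable

A valid 5-coloring: color 1: [0, 13]; color 2: [1, 4, 5, 8, 11].
(χ(G) = 2 ≤ 5.)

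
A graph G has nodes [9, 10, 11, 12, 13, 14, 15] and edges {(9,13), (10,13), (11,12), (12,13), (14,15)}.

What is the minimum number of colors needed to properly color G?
χ(G) = 2

Clique number ω(G) = 2 (lower bound: χ ≥ ω).
The graph is bipartite (no odd cycle), so 2 colors suffice: χ(G) = 2.
A valid 2-coloring: color 1: [11, 13, 14]; color 2: [9, 10, 12, 15].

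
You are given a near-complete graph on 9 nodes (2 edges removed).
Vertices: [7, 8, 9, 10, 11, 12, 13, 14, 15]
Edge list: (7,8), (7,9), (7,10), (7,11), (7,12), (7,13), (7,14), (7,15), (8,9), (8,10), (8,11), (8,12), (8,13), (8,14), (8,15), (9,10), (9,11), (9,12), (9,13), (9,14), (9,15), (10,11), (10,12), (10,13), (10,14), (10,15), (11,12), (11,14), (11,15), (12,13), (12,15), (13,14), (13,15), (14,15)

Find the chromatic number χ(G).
Clique number ω(G) = 7 (lower bound: χ ≥ ω).
The clique on [7, 8, 9, 10, 11, 12, 15] has size 7, forcing χ ≥ 7, and the coloring below uses 7 colors, so χ(G) = 7.
A valid 7-coloring: color 1: [7]; color 2: [9]; color 3: [15]; color 4: [8]; color 5: [10]; color 6: [12, 14]; color 7: [11, 13].

χ(G) = 7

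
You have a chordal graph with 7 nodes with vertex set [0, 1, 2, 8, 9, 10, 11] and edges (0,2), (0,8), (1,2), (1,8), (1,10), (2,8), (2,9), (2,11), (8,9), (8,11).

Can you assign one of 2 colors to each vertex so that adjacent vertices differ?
No, G is not 2-colorable

The clique on vertices [0, 2, 8] has size 3 > 2, so it alone needs 3 colors.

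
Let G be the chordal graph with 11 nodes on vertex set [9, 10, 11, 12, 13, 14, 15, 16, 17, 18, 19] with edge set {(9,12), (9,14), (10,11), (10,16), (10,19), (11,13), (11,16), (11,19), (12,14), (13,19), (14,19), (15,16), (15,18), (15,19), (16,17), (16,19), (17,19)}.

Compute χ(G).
χ(G) = 4

Clique number ω(G) = 4 (lower bound: χ ≥ ω).
The clique on [10, 11, 16, 19] has size 4, forcing χ ≥ 4, and the coloring below uses 4 colors, so χ(G) = 4.
A valid 4-coloring: color 1: [12, 18, 19]; color 2: [13, 14, 16]; color 3: [9, 11, 15, 17]; color 4: [10].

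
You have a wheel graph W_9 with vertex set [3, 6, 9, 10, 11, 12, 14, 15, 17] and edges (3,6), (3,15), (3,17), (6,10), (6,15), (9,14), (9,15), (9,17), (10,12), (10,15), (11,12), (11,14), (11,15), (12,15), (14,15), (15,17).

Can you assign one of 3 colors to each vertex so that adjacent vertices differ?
Yes, G is 3-colorable

A valid 3-coloring: color 1: [15]; color 2: [3, 9, 10, 11]; color 3: [6, 12, 14, 17].
(χ(G) = 3 ≤ 3.)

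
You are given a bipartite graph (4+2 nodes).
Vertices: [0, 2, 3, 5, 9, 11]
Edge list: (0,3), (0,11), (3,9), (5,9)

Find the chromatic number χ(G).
Clique number ω(G) = 2 (lower bound: χ ≥ ω).
The graph is bipartite (no odd cycle), so 2 colors suffice: χ(G) = 2.
A valid 2-coloring: color 1: [2, 3, 5, 11]; color 2: [0, 9].

χ(G) = 2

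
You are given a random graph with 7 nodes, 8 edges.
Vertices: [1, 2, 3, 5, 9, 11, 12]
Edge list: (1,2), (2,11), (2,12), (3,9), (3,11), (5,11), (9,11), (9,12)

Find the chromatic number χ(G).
Clique number ω(G) = 3 (lower bound: χ ≥ ω).
The clique on [3, 9, 11] has size 3, forcing χ ≥ 3, and the coloring below uses 3 colors, so χ(G) = 3.
A valid 3-coloring: color 1: [1, 11, 12]; color 2: [2, 5, 9]; color 3: [3].

χ(G) = 3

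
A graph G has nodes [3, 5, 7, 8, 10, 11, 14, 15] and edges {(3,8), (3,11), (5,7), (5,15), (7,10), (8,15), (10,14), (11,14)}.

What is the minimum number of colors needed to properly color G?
χ(G) = 2

Clique number ω(G) = 2 (lower bound: χ ≥ ω).
The graph is bipartite (no odd cycle), so 2 colors suffice: χ(G) = 2.
A valid 2-coloring: color 1: [3, 7, 14, 15]; color 2: [5, 8, 10, 11].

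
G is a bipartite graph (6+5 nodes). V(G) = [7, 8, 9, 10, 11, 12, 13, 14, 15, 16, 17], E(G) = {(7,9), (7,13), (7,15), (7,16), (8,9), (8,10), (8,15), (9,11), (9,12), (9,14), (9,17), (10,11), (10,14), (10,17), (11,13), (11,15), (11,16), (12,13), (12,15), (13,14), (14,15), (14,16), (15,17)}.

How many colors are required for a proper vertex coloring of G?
Clique number ω(G) = 2 (lower bound: χ ≥ ω).
The graph is bipartite (no odd cycle), so 2 colors suffice: χ(G) = 2.
A valid 2-coloring: color 1: [9, 10, 13, 15, 16]; color 2: [7, 8, 11, 12, 14, 17].

χ(G) = 2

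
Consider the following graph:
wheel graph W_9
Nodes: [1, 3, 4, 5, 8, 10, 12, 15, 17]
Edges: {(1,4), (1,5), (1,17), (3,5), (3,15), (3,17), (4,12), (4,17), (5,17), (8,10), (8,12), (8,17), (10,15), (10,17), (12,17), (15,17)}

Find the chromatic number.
χ(G) = 3

Clique number ω(G) = 3 (lower bound: χ ≥ ω).
The clique on [1, 4, 17] has size 3, forcing χ ≥ 3, and the coloring below uses 3 colors, so χ(G) = 3.
A valid 3-coloring: color 1: [17]; color 2: [1, 3, 10, 12]; color 3: [4, 5, 8, 15].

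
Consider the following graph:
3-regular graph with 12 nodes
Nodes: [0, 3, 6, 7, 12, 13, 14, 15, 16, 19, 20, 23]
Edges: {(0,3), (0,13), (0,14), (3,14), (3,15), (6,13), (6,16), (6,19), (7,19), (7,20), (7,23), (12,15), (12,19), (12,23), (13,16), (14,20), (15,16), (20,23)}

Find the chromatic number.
χ(G) = 3

Clique number ω(G) = 3 (lower bound: χ ≥ ω).
The clique on [0, 3, 14] has size 3, forcing χ ≥ 3, and the coloring below uses 3 colors, so χ(G) = 3.
A valid 3-coloring: color 1: [13, 14, 15, 19, 23]; color 2: [0, 12, 16, 20]; color 3: [3, 6, 7].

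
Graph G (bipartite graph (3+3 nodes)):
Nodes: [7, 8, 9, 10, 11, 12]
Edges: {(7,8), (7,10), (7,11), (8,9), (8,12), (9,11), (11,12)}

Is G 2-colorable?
Yes, G is 2-colorable

A valid 2-coloring: color 1: [8, 10, 11]; color 2: [7, 9, 12].
(χ(G) = 2 ≤ 2.)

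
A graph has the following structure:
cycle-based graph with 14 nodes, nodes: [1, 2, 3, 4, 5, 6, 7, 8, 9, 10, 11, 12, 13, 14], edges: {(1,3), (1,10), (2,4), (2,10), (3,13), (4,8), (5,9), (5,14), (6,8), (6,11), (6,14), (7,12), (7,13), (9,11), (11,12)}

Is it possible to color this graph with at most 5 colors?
Yes, G is 5-colorable

A valid 5-coloring: color 1: [3, 4, 7, 10, 11, 14]; color 2: [1, 2, 6, 9, 12, 13]; color 3: [5, 8].
(χ(G) = 3 ≤ 5.)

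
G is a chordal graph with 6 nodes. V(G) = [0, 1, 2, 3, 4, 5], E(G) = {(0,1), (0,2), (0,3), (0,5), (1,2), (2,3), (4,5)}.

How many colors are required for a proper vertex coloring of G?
Clique number ω(G) = 3 (lower bound: χ ≥ ω).
The clique on [0, 1, 2] has size 3, forcing χ ≥ 3, and the coloring below uses 3 colors, so χ(G) = 3.
A valid 3-coloring: color 1: [0, 4]; color 2: [2, 5]; color 3: [1, 3].

χ(G) = 3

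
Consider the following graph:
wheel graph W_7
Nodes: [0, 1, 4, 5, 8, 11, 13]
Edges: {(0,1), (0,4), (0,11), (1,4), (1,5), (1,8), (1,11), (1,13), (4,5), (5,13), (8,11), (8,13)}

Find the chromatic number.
Clique number ω(G) = 3 (lower bound: χ ≥ ω).
The clique on [0, 1, 11] has size 3, forcing χ ≥ 3, and the coloring below uses 3 colors, so χ(G) = 3.
A valid 3-coloring: color 1: [1]; color 2: [0, 5, 8]; color 3: [4, 11, 13].

χ(G) = 3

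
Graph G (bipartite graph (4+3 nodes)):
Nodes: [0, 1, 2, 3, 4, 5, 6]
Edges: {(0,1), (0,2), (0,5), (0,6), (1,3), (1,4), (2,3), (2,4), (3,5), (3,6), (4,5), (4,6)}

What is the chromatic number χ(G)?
χ(G) = 2

Clique number ω(G) = 2 (lower bound: χ ≥ ω).
The graph is bipartite (no odd cycle), so 2 colors suffice: χ(G) = 2.
A valid 2-coloring: color 1: [0, 3, 4]; color 2: [1, 2, 5, 6].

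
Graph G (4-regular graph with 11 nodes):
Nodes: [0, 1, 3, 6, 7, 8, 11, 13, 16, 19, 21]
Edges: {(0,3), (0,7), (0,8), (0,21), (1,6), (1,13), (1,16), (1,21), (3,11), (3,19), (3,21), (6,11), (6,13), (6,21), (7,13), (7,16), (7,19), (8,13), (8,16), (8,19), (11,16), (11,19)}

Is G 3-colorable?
Yes, G is 3-colorable

A valid 3-coloring: color 1: [1, 3, 7, 8]; color 2: [0, 6, 16, 19]; color 3: [11, 13, 21].
(χ(G) = 3 ≤ 3.)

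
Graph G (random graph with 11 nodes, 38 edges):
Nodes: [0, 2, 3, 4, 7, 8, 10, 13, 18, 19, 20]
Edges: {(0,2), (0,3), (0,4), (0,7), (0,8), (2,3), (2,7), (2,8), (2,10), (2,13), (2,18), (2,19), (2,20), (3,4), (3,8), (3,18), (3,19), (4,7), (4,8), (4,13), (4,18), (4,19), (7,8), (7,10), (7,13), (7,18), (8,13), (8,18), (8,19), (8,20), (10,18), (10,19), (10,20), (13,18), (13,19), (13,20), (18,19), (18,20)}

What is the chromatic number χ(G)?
χ(G) = 5

Clique number ω(G) = 5 (lower bound: χ ≥ ω).
The clique on [2, 3, 8, 18, 19] has size 5, forcing χ ≥ 5, and the coloring below uses 5 colors, so χ(G) = 5.
A valid 5-coloring: color 1: [0, 18]; color 2: [2, 4]; color 3: [8, 10]; color 4: [7, 19, 20]; color 5: [3, 13].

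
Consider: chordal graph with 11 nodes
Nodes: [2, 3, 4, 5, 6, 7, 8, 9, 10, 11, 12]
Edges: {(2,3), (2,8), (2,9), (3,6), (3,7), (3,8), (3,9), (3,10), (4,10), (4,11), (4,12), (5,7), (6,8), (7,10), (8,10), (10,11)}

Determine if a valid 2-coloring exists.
No, G is not 2-colorable

The clique on vertices [3, 8, 10] has size 3 > 2, so it alone needs 3 colors.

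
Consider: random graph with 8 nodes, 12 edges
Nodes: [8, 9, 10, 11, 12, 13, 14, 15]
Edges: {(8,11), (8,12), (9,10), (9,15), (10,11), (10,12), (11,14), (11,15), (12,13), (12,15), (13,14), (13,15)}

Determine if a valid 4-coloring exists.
Yes, G is 4-colorable

A valid 4-coloring: color 1: [9, 11, 12]; color 2: [8, 10, 14, 15]; color 3: [13].
(χ(G) = 3 ≤ 4.)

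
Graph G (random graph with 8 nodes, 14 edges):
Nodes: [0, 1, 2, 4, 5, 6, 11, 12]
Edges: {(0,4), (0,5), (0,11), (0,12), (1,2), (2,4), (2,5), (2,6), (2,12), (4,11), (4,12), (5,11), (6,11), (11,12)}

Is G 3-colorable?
No, G is not 3-colorable

The clique on vertices [0, 4, 11, 12] has size 4 > 3, so it alone needs 4 colors.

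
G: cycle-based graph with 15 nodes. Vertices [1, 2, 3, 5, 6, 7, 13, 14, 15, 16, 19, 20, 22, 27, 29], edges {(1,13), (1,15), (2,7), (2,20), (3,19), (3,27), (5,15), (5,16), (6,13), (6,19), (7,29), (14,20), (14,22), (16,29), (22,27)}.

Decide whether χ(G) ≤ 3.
A valid 3-coloring: color 1: [1, 3, 6, 7, 16, 20, 22]; color 2: [2, 13, 14, 15, 19, 27, 29]; color 3: [5].
(χ(G) = 3 ≤ 3.)

Yes, G is 3-colorable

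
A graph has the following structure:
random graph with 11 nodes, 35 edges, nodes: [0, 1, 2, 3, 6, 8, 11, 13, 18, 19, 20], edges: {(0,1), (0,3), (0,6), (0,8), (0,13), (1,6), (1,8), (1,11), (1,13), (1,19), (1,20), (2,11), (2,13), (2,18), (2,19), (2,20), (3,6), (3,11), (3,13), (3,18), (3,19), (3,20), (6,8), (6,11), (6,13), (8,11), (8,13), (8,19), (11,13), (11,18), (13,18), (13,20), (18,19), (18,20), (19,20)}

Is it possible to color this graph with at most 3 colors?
No, G is not 3-colorable

The clique on vertices [0, 1, 6, 8, 13] has size 5 > 3, so it alone needs 5 colors.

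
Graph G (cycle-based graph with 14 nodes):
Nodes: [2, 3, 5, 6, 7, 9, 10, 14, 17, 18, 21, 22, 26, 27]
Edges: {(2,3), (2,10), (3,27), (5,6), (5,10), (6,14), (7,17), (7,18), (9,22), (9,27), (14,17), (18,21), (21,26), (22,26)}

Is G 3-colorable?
Yes, G is 3-colorable

A valid 3-coloring: color 1: [3, 6, 9, 10, 17, 18, 26]; color 2: [2, 5, 7, 14, 21, 22, 27].
(χ(G) = 2 ≤ 3.)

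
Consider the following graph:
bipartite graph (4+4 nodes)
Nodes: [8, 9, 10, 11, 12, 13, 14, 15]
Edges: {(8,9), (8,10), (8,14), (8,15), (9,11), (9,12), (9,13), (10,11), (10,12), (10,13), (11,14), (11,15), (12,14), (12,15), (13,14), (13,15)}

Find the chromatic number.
Clique number ω(G) = 2 (lower bound: χ ≥ ω).
The graph is bipartite (no odd cycle), so 2 colors suffice: χ(G) = 2.
A valid 2-coloring: color 1: [9, 10, 14, 15]; color 2: [8, 11, 12, 13].

χ(G) = 2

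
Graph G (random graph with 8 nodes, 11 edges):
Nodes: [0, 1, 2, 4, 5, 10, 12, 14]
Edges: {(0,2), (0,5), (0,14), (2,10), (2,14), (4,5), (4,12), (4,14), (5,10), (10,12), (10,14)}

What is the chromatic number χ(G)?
Clique number ω(G) = 3 (lower bound: χ ≥ ω).
The clique on [0, 2, 14] has size 3, forcing χ ≥ 3, and the coloring below uses 3 colors, so χ(G) = 3.
A valid 3-coloring: color 1: [0, 1, 4, 10]; color 2: [5, 12, 14]; color 3: [2].

χ(G) = 3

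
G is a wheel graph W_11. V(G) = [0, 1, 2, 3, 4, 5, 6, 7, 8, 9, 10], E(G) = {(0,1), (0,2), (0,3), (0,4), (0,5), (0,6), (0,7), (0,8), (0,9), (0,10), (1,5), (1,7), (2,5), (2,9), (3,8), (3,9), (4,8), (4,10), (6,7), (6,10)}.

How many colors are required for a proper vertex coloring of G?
χ(G) = 3

Clique number ω(G) = 3 (lower bound: χ ≥ ω).
The clique on [0, 1, 5] has size 3, forcing χ ≥ 3, and the coloring below uses 3 colors, so χ(G) = 3.
A valid 3-coloring: color 1: [0]; color 2: [1, 2, 3, 4, 6]; color 3: [5, 7, 8, 9, 10].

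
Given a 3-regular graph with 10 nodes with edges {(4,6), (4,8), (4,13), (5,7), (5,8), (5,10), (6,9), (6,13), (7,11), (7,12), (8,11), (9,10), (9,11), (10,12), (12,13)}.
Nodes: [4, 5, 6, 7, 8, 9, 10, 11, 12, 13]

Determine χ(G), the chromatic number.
Clique number ω(G) = 3 (lower bound: χ ≥ ω).
The clique on [4, 6, 13] has size 3, forcing χ ≥ 3, and the coloring below uses 3 colors, so χ(G) = 3.
A valid 3-coloring: color 1: [6, 7, 8, 10]; color 2: [5, 9, 13]; color 3: [4, 11, 12].

χ(G) = 3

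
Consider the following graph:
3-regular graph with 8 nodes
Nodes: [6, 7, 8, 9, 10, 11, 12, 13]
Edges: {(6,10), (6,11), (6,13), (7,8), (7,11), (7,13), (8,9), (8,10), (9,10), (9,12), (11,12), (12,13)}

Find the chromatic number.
χ(G) = 3

Clique number ω(G) = 3 (lower bound: χ ≥ ω).
The clique on [8, 9, 10] has size 3, forcing χ ≥ 3, and the coloring below uses 3 colors, so χ(G) = 3.
A valid 3-coloring: color 1: [10, 11, 13]; color 2: [6, 7, 9]; color 3: [8, 12].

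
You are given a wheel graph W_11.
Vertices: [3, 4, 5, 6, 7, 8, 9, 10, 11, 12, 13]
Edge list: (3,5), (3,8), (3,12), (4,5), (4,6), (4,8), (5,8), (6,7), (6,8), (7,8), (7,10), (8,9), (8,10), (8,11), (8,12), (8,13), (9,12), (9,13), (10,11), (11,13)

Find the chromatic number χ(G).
χ(G) = 3

Clique number ω(G) = 3 (lower bound: χ ≥ ω).
The clique on [3, 8, 12] has size 3, forcing χ ≥ 3, and the coloring below uses 3 colors, so χ(G) = 3.
A valid 3-coloring: color 1: [8]; color 2: [5, 6, 10, 12, 13]; color 3: [3, 4, 7, 9, 11].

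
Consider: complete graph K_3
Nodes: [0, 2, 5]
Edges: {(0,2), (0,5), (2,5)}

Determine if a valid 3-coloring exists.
A valid 3-coloring: color 1: [5]; color 2: [2]; color 3: [0].
(χ(G) = 3 ≤ 3.)

Yes, G is 3-colorable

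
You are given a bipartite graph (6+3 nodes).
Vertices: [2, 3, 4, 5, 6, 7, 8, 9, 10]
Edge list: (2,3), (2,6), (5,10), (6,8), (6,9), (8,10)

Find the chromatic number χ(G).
χ(G) = 2

Clique number ω(G) = 2 (lower bound: χ ≥ ω).
The graph is bipartite (no odd cycle), so 2 colors suffice: χ(G) = 2.
A valid 2-coloring: color 1: [3, 4, 6, 7, 10]; color 2: [2, 5, 8, 9].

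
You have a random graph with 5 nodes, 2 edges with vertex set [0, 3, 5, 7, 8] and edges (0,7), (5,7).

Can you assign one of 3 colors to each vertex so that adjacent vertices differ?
Yes, G is 3-colorable

A valid 3-coloring: color 1: [3, 7, 8]; color 2: [0, 5].
(χ(G) = 2 ≤ 3.)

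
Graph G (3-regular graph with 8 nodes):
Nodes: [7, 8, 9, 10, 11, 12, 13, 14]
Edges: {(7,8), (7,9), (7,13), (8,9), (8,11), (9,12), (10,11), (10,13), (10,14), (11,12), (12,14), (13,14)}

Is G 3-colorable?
Yes, G is 3-colorable

A valid 3-coloring: color 1: [7, 10, 12]; color 2: [8, 14]; color 3: [9, 11, 13].
(χ(G) = 3 ≤ 3.)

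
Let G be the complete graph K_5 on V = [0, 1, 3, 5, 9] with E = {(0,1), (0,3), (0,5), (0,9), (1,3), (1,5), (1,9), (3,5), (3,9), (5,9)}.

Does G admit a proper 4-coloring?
The clique on vertices [0, 1, 3, 5, 9] has size 5 > 4, so it alone needs 5 colors.

No, G is not 4-colorable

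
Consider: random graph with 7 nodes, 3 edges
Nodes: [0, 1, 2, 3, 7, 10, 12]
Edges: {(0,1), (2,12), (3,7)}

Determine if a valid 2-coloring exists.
Yes, G is 2-colorable

A valid 2-coloring: color 1: [1, 2, 7, 10]; color 2: [0, 3, 12].
(χ(G) = 2 ≤ 2.)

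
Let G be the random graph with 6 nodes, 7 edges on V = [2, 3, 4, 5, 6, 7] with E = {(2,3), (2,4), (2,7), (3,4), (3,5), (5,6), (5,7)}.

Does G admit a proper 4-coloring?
A valid 4-coloring: color 1: [2, 5]; color 2: [3, 6, 7]; color 3: [4].
(χ(G) = 3 ≤ 4.)

Yes, G is 4-colorable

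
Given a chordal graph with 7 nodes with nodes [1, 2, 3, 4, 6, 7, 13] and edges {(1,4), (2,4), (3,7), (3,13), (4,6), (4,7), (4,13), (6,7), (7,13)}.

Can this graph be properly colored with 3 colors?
Yes, G is 3-colorable

A valid 3-coloring: color 1: [3, 4]; color 2: [1, 2, 7]; color 3: [6, 13].
(χ(G) = 3 ≤ 3.)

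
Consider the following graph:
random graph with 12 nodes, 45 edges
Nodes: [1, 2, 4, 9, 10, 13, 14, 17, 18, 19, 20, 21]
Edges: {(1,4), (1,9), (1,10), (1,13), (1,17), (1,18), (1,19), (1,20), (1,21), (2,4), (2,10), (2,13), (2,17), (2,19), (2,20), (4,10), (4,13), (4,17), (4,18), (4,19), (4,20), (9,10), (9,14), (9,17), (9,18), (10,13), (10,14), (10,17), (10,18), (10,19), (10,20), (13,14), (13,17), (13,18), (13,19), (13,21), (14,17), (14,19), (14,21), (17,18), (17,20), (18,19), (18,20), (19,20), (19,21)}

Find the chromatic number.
Clique number ω(G) = 6 (lower bound: χ ≥ ω).
The clique on [1, 4, 10, 17, 18, 20] has size 6, forcing χ ≥ 6, and the coloring below uses 6 colors, so χ(G) = 6.
A valid 6-coloring: color 1: [10, 21]; color 2: [1, 2, 14]; color 3: [17, 19]; color 4: [9, 13, 20]; color 5: [18]; color 6: [4].

χ(G) = 6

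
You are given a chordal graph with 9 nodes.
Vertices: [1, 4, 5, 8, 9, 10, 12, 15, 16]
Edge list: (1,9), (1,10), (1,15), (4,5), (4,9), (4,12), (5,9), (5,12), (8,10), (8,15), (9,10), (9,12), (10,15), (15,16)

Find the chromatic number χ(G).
Clique number ω(G) = 4 (lower bound: χ ≥ ω).
The clique on [4, 5, 9, 12] has size 4, forcing χ ≥ 4, and the coloring below uses 4 colors, so χ(G) = 4.
A valid 4-coloring: color 1: [9, 15]; color 2: [5, 10, 16]; color 3: [1, 4, 8]; color 4: [12].

χ(G) = 4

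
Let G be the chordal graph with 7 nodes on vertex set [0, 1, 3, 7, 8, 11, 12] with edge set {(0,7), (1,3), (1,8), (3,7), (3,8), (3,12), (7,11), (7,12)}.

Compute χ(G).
Clique number ω(G) = 3 (lower bound: χ ≥ ω).
The clique on [1, 3, 8] has size 3, forcing χ ≥ 3, and the coloring below uses 3 colors, so χ(G) = 3.
A valid 3-coloring: color 1: [1, 7]; color 2: [0, 3, 11]; color 3: [8, 12].

χ(G) = 3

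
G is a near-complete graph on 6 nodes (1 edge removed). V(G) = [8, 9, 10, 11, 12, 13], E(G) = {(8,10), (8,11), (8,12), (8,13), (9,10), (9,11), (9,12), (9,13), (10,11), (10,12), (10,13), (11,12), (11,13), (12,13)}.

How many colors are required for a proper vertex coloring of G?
Clique number ω(G) = 5 (lower bound: χ ≥ ω).
The clique on [8, 10, 11, 12, 13] has size 5, forcing χ ≥ 5, and the coloring below uses 5 colors, so χ(G) = 5.
A valid 5-coloring: color 1: [10]; color 2: [11]; color 3: [12]; color 4: [13]; color 5: [8, 9].

χ(G) = 5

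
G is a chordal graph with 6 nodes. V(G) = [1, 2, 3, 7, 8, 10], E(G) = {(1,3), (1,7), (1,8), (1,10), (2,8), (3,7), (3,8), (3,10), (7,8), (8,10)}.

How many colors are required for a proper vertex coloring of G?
Clique number ω(G) = 4 (lower bound: χ ≥ ω).
The clique on [1, 3, 8, 10] has size 4, forcing χ ≥ 4, and the coloring below uses 4 colors, so χ(G) = 4.
A valid 4-coloring: color 1: [8]; color 2: [1, 2]; color 3: [3]; color 4: [7, 10].

χ(G) = 4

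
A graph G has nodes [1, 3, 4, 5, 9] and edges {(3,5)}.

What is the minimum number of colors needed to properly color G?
Clique number ω(G) = 2 (lower bound: χ ≥ ω).
The graph is bipartite (no odd cycle), so 2 colors suffice: χ(G) = 2.
A valid 2-coloring: color 1: [1, 4, 5, 9]; color 2: [3].

χ(G) = 2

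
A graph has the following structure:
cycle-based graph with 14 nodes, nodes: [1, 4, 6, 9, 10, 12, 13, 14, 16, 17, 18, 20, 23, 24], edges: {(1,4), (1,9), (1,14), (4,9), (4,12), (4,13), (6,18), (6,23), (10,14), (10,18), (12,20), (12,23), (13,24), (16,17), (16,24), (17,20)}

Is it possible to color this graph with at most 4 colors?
A valid 4-coloring: color 1: [4, 14, 17, 18, 23, 24]; color 2: [1, 6, 10, 12, 13, 16]; color 3: [9, 20].
(χ(G) = 3 ≤ 4.)

Yes, G is 4-colorable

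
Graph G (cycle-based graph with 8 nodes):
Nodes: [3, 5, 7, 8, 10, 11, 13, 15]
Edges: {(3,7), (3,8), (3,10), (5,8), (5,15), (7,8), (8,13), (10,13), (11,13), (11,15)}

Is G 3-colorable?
Yes, G is 3-colorable

A valid 3-coloring: color 1: [8, 10, 15]; color 2: [3, 5, 13]; color 3: [7, 11].
(χ(G) = 3 ≤ 3.)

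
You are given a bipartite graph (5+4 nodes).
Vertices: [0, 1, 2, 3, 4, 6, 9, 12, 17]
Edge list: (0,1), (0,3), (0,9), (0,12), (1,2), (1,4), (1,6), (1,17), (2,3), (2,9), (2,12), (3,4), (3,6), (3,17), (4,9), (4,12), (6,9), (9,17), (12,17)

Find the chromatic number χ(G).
Clique number ω(G) = 2 (lower bound: χ ≥ ω).
The graph is bipartite (no odd cycle), so 2 colors suffice: χ(G) = 2.
A valid 2-coloring: color 1: [1, 3, 9, 12]; color 2: [0, 2, 4, 6, 17].

χ(G) = 2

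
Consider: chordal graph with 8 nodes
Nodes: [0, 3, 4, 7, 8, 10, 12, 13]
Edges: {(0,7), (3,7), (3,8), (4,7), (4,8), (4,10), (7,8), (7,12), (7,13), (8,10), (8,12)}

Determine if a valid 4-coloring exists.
A valid 4-coloring: color 1: [7, 10]; color 2: [0, 8, 13]; color 3: [3, 4, 12].
(χ(G) = 3 ≤ 4.)

Yes, G is 4-colorable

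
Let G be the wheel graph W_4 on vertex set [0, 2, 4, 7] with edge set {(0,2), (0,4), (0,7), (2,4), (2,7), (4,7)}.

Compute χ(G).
χ(G) = 4

Clique number ω(G) = 4 (lower bound: χ ≥ ω).
The clique on [0, 2, 4, 7] has size 4, forcing χ ≥ 4, and the coloring below uses 4 colors, so χ(G) = 4.
A valid 4-coloring: color 1: [2]; color 2: [4]; color 3: [7]; color 4: [0].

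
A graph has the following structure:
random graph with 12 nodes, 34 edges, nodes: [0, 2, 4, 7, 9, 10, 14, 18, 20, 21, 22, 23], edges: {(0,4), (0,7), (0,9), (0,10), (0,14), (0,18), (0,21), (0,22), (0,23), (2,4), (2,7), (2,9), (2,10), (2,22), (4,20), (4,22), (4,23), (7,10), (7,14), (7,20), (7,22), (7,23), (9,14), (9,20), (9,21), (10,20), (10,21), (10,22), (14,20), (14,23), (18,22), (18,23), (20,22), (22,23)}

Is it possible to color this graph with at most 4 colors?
A valid 4-coloring: color 1: [0, 2, 20]; color 2: [14, 21, 22]; color 3: [4, 7, 9, 18]; color 4: [10, 23].
(χ(G) = 4 ≤ 4.)

Yes, G is 4-colorable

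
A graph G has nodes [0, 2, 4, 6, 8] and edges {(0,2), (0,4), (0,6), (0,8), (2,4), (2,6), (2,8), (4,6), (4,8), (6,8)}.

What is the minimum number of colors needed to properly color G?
χ(G) = 5

Clique number ω(G) = 5 (lower bound: χ ≥ ω).
The clique on [0, 2, 4, 6, 8] has size 5, forcing χ ≥ 5, and the coloring below uses 5 colors, so χ(G) = 5.
A valid 5-coloring: color 1: [4]; color 2: [2]; color 3: [0]; color 4: [6]; color 5: [8].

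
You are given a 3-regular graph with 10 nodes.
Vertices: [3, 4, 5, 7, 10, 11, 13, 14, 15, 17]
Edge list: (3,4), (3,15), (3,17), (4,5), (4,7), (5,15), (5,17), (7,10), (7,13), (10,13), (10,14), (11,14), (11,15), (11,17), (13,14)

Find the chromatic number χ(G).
χ(G) = 3

Clique number ω(G) = 3 (lower bound: χ ≥ ω).
The clique on [7, 10, 13] has size 3, forcing χ ≥ 3, and the coloring below uses 3 colors, so χ(G) = 3.
A valid 3-coloring: color 1: [3, 5, 11, 13]; color 2: [7, 14, 15, 17]; color 3: [4, 10].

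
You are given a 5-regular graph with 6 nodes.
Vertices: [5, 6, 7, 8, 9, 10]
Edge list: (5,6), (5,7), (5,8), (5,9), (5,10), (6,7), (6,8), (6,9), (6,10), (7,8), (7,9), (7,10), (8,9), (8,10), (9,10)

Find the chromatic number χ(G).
Clique number ω(G) = 6 (lower bound: χ ≥ ω).
The clique on [5, 6, 7, 8, 9, 10] has size 6, forcing χ ≥ 6, and the coloring below uses 6 colors, so χ(G) = 6.
A valid 6-coloring: color 1: [9]; color 2: [10]; color 3: [6]; color 4: [7]; color 5: [5]; color 6: [8].

χ(G) = 6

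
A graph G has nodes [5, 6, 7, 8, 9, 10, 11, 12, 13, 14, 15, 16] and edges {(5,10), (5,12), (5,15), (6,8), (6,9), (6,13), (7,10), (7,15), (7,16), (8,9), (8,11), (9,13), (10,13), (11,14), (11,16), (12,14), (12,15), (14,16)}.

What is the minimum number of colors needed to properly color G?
Clique number ω(G) = 3 (lower bound: χ ≥ ω).
The clique on [5, 12, 15] has size 3, forcing χ ≥ 3, and the coloring below uses 3 colors, so χ(G) = 3.
A valid 3-coloring: color 1: [6, 10, 14, 15]; color 2: [7, 9, 11, 12]; color 3: [5, 8, 13, 16].

χ(G) = 3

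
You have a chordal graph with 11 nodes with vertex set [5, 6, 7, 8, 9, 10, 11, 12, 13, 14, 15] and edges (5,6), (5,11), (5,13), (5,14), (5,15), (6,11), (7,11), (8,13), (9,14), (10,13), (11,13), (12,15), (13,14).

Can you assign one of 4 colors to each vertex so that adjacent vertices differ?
A valid 4-coloring: color 1: [6, 7, 9, 13, 15]; color 2: [5, 8, 10, 12]; color 3: [11, 14].
(χ(G) = 3 ≤ 4.)

Yes, G is 4-colorable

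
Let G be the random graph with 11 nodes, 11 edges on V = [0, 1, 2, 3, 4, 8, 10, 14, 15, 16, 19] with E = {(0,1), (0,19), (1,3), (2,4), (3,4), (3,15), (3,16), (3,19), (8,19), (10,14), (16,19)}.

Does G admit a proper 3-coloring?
A valid 3-coloring: color 1: [0, 2, 3, 8, 14]; color 2: [1, 4, 10, 15, 19]; color 3: [16].
(χ(G) = 3 ≤ 3.)

Yes, G is 3-colorable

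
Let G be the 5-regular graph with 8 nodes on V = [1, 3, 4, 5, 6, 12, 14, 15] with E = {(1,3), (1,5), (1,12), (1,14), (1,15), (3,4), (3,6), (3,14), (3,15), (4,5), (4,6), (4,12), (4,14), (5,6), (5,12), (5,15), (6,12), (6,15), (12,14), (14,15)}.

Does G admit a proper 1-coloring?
The clique on vertices [1, 3, 14, 15] has size 4 > 1, so it alone needs 4 colors.

No, G is not 1-colorable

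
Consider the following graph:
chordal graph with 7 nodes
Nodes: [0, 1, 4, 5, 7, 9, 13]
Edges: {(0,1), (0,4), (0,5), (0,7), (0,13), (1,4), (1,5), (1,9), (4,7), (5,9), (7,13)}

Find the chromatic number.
χ(G) = 3

Clique number ω(G) = 3 (lower bound: χ ≥ ω).
The clique on [0, 1, 4] has size 3, forcing χ ≥ 3, and the coloring below uses 3 colors, so χ(G) = 3.
A valid 3-coloring: color 1: [0, 9]; color 2: [1, 7]; color 3: [4, 5, 13].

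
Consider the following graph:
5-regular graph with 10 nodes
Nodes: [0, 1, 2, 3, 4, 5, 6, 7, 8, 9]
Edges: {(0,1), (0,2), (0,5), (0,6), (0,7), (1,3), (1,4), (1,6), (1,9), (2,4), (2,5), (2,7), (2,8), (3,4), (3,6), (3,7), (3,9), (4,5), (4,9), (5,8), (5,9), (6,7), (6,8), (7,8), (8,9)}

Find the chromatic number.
χ(G) = 4

Clique number ω(G) = 4 (lower bound: χ ≥ ω).
The clique on [1, 3, 4, 9] has size 4, forcing χ ≥ 4, and the coloring below uses 4 colors, so χ(G) = 4.
A valid 4-coloring: color 1: [0, 4, 8]; color 2: [2, 6, 9]; color 3: [3, 5]; color 4: [1, 7].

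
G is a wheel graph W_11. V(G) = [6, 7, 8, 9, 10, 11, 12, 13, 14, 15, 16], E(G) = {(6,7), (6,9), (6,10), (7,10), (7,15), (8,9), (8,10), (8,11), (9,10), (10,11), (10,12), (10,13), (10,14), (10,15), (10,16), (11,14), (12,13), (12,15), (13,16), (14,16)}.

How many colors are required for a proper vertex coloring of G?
Clique number ω(G) = 3 (lower bound: χ ≥ ω).
The clique on [6, 9, 10] has size 3, forcing χ ≥ 3, and the coloring below uses 3 colors, so χ(G) = 3.
A valid 3-coloring: color 1: [10]; color 2: [7, 9, 11, 12, 16]; color 3: [6, 8, 13, 14, 15].

χ(G) = 3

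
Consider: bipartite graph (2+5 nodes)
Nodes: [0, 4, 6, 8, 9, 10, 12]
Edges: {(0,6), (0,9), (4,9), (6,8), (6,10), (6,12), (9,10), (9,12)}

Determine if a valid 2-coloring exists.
Yes, G is 2-colorable

A valid 2-coloring: color 1: [6, 9]; color 2: [0, 4, 8, 10, 12].
(χ(G) = 2 ≤ 2.)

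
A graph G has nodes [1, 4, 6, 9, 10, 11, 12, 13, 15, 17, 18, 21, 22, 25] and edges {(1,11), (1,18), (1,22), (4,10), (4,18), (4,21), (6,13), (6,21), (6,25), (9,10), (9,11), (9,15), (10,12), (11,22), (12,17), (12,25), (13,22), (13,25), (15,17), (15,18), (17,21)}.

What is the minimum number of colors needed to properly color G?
χ(G) = 3

Clique number ω(G) = 3 (lower bound: χ ≥ ω).
The clique on [1, 11, 22] has size 3, forcing χ ≥ 3, and the coloring below uses 3 colors, so χ(G) = 3.
A valid 3-coloring: color 1: [1, 4, 6, 9, 12]; color 2: [10, 17, 18, 22, 25]; color 3: [11, 13, 15, 21].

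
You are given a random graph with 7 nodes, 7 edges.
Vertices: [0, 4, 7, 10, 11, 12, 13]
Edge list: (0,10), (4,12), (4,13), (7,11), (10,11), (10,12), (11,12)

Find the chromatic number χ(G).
Clique number ω(G) = 3 (lower bound: χ ≥ ω).
The clique on [10, 11, 12] has size 3, forcing χ ≥ 3, and the coloring below uses 3 colors, so χ(G) = 3.
A valid 3-coloring: color 1: [4, 7, 10]; color 2: [0, 11, 13]; color 3: [12].

χ(G) = 3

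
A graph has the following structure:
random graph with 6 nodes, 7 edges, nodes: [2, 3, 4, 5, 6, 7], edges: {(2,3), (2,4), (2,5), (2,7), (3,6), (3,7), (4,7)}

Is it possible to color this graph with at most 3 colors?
A valid 3-coloring: color 1: [2, 6]; color 2: [3, 4, 5]; color 3: [7].
(χ(G) = 3 ≤ 3.)

Yes, G is 3-colorable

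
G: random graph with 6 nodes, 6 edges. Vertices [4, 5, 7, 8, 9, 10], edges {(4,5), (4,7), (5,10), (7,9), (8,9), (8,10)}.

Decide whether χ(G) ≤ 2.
Yes, G is 2-colorable

A valid 2-coloring: color 1: [5, 7, 8]; color 2: [4, 9, 10].
(χ(G) = 2 ≤ 2.)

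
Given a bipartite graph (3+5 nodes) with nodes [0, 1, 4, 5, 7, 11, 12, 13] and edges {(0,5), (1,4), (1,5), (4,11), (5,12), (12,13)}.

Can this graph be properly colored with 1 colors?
No, G is not 1-colorable

Edge (1,4) forces its endpoints to differ, so 1 color is not enough.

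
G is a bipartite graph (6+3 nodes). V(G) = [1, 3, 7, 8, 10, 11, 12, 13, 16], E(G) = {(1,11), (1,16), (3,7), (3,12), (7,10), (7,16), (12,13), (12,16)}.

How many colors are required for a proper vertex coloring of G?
χ(G) = 2

Clique number ω(G) = 2 (lower bound: χ ≥ ω).
The graph is bipartite (no odd cycle), so 2 colors suffice: χ(G) = 2.
A valid 2-coloring: color 1: [3, 8, 10, 11, 13, 16]; color 2: [1, 7, 12].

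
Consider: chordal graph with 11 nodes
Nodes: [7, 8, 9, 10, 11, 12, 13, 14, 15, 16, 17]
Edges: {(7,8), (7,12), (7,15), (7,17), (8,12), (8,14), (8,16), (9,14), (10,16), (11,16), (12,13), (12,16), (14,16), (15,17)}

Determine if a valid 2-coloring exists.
No, G is not 2-colorable

The clique on vertices [7, 8, 12] has size 3 > 2, so it alone needs 3 colors.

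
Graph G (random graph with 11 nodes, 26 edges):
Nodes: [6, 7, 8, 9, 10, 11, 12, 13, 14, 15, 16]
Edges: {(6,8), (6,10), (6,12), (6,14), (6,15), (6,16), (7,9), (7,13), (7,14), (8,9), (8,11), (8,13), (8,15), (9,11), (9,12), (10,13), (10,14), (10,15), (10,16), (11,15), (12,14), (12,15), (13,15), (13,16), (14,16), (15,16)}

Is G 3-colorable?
No, G is not 3-colorable

The clique on vertices [10, 13, 15, 16] has size 4 > 3, so it alone needs 4 colors.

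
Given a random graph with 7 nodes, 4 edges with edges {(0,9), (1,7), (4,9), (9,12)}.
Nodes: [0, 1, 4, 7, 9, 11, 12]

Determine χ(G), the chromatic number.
Clique number ω(G) = 2 (lower bound: χ ≥ ω).
The graph is bipartite (no odd cycle), so 2 colors suffice: χ(G) = 2.
A valid 2-coloring: color 1: [7, 9, 11]; color 2: [0, 1, 4, 12].

χ(G) = 2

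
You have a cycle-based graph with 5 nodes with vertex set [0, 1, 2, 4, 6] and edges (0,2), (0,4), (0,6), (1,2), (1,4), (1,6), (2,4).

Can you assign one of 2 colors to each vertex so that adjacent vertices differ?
The clique on vertices [0, 2, 4] has size 3 > 2, so it alone needs 3 colors.

No, G is not 2-colorable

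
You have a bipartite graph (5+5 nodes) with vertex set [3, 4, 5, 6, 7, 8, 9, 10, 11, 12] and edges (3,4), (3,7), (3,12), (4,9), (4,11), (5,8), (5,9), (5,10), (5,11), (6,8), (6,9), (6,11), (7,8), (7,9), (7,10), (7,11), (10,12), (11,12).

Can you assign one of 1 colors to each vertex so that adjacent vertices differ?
Edge (3,4) forces its endpoints to differ, so 1 color is not enough.

No, G is not 1-colorable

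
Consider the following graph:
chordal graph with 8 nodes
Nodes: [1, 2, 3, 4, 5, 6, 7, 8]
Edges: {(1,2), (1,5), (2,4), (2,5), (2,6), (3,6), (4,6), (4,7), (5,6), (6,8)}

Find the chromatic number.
Clique number ω(G) = 3 (lower bound: χ ≥ ω).
The clique on [1, 2, 5] has size 3, forcing χ ≥ 3, and the coloring below uses 3 colors, so χ(G) = 3.
A valid 3-coloring: color 1: [1, 6, 7]; color 2: [2, 3, 8]; color 3: [4, 5].

χ(G) = 3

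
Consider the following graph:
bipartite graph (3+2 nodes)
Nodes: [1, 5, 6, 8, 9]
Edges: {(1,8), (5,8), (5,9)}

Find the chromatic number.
χ(G) = 2

Clique number ω(G) = 2 (lower bound: χ ≥ ω).
The graph is bipartite (no odd cycle), so 2 colors suffice: χ(G) = 2.
A valid 2-coloring: color 1: [1, 5, 6]; color 2: [8, 9].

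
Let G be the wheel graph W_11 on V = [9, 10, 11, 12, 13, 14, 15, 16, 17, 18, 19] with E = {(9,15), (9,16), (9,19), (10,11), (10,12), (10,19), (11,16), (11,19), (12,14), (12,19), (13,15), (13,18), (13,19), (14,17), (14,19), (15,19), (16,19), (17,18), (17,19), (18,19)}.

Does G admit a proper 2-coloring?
No, G is not 2-colorable

The clique on vertices [9, 16, 19] has size 3 > 2, so it alone needs 3 colors.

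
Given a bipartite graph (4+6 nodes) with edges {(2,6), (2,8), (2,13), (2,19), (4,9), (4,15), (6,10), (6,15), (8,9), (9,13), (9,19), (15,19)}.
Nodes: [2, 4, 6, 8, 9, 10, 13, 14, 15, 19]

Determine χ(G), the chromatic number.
Clique number ω(G) = 2 (lower bound: χ ≥ ω).
The graph is bipartite (no odd cycle), so 2 colors suffice: χ(G) = 2.
A valid 2-coloring: color 1: [2, 9, 10, 14, 15]; color 2: [4, 6, 8, 13, 19].

χ(G) = 2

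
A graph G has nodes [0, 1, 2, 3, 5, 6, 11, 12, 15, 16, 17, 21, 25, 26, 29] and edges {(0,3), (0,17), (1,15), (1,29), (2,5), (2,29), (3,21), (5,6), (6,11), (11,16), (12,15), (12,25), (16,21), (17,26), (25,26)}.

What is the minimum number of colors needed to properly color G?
χ(G) = 3

Clique number ω(G) = 2 (lower bound: χ ≥ ω).
Odd cycle [6, 11, 16, 21, 3, 0, 17, 26, 25, 12, 15, 1, 29, 2, 5] needs 3 colors (χ ≥ 3).
The coloring below uses 3 colors, so χ(G) = 3.
A valid 3-coloring: color 1: [2, 3, 6, 15, 16, 17, 25]; color 2: [0, 1, 5, 11, 12, 21, 26]; color 3: [29].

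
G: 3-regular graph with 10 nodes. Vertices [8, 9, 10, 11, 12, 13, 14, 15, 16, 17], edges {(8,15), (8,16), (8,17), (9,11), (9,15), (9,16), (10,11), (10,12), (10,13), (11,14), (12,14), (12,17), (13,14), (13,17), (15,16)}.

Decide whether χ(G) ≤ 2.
No, G is not 2-colorable

The clique on vertices [8, 15, 16] has size 3 > 2, so it alone needs 3 colors.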